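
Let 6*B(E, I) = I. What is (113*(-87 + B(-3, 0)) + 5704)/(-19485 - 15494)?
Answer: 4127/34979 ≈ 0.11799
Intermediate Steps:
B(E, I) = I/6
(113*(-87 + B(-3, 0)) + 5704)/(-19485 - 15494) = (113*(-87 + (⅙)*0) + 5704)/(-19485 - 15494) = (113*(-87 + 0) + 5704)/(-34979) = (113*(-87) + 5704)*(-1/34979) = (-9831 + 5704)*(-1/34979) = -4127*(-1/34979) = 4127/34979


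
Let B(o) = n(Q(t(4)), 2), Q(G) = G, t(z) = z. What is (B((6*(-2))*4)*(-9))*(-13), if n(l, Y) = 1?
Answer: 117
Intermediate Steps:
B(o) = 1
(B((6*(-2))*4)*(-9))*(-13) = (1*(-9))*(-13) = -9*(-13) = 117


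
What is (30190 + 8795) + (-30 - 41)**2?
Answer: 44026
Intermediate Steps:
(30190 + 8795) + (-30 - 41)**2 = 38985 + (-71)**2 = 38985 + 5041 = 44026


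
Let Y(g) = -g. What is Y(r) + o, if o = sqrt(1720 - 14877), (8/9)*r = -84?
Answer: 189/2 + I*sqrt(13157) ≈ 94.5 + 114.7*I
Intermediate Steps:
r = -189/2 (r = (9/8)*(-84) = -189/2 ≈ -94.500)
o = I*sqrt(13157) (o = sqrt(-13157) = I*sqrt(13157) ≈ 114.7*I)
Y(r) + o = -1*(-189/2) + I*sqrt(13157) = 189/2 + I*sqrt(13157)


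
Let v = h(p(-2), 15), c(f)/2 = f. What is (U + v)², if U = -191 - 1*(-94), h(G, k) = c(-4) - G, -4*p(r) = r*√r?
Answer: (210 + I*√2)²/4 ≈ 11025.0 + 148.49*I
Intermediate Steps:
p(r) = -r^(3/2)/4 (p(r) = -r*√r/4 = -r^(3/2)/4)
c(f) = 2*f
h(G, k) = -8 - G (h(G, k) = 2*(-4) - G = -8 - G)
U = -97 (U = -191 + 94 = -97)
v = -8 - I*√2/2 (v = -8 - (-1)*(-2)^(3/2)/4 = -8 - (-1)*(-2*I*√2)/4 = -8 - I*√2/2 ≈ -8.0 - 0.70711*I)
(U + v)² = (-97 + (-8 - I*√2/2))² = (-105 - I*√2/2)²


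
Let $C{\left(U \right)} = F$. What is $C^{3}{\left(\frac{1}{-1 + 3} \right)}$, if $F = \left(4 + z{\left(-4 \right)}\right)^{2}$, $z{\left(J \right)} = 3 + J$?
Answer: $729$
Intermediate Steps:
$F = 9$ ($F = \left(4 + \left(3 - 4\right)\right)^{2} = \left(4 - 1\right)^{2} = 3^{2} = 9$)
$C{\left(U \right)} = 9$
$C^{3}{\left(\frac{1}{-1 + 3} \right)} = 9^{3} = 729$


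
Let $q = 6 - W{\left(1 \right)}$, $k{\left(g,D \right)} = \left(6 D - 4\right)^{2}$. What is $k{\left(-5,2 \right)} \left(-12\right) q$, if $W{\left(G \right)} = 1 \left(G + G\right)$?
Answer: $-3072$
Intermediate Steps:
$k{\left(g,D \right)} = \left(-4 + 6 D\right)^{2}$
$W{\left(G \right)} = 2 G$ ($W{\left(G \right)} = 1 \cdot 2 G = 2 G$)
$q = 4$ ($q = 6 - 2 \cdot 1 = 6 - 2 = 4$)
$k{\left(-5,2 \right)} \left(-12\right) q = 4 \left(-2 + 3 \cdot 2\right)^{2} \left(-12\right) 4 = 4 \left(-2 + 6\right)^{2} \left(-12\right) 4 = 4 \cdot 4^{2} \left(-12\right) 4 = 4 \cdot 16 \left(-12\right) 4 = 64 \left(-12\right) 4 = \left(-768\right) 4 = -3072$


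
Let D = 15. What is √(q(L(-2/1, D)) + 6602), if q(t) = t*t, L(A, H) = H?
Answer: √6827 ≈ 82.626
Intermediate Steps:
q(t) = t²
√(q(L(-2/1, D)) + 6602) = √(15² + 6602) = √(225 + 6602) = √6827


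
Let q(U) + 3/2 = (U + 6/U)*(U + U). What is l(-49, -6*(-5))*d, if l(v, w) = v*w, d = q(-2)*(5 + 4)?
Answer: -244755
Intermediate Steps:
q(U) = -3/2 + 2*U*(U + 6/U) (q(U) = -3/2 + (U + 6/U)*(U + U) = -3/2 + (U + 6/U)*(2*U) = -3/2 + 2*U*(U + 6/U))
d = 333/2 (d = (21/2 + 2*(-2)²)*(5 + 4) = (21/2 + 2*4)*9 = (21/2 + 8)*9 = (37/2)*9 = 333/2 ≈ 166.50)
l(-49, -6*(-5))*d = -(-294)*(-5)*(333/2) = -49*30*(333/2) = -1470*333/2 = -244755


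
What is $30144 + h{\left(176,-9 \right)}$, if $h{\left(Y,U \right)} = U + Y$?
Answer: $30311$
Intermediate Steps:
$30144 + h{\left(176,-9 \right)} = 30144 + \left(-9 + 176\right) = 30144 + 167 = 30311$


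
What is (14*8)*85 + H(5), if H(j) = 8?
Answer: 9528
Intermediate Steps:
(14*8)*85 + H(5) = (14*8)*85 + 8 = 112*85 + 8 = 9520 + 8 = 9528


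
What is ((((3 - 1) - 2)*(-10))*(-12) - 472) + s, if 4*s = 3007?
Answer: 1119/4 ≈ 279.75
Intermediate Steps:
s = 3007/4 (s = (¼)*3007 = 3007/4 ≈ 751.75)
((((3 - 1) - 2)*(-10))*(-12) - 472) + s = ((((3 - 1) - 2)*(-10))*(-12) - 472) + 3007/4 = (((2 - 2)*(-10))*(-12) - 472) + 3007/4 = ((0*(-10))*(-12) - 472) + 3007/4 = (0*(-12) - 472) + 3007/4 = (0 - 472) + 3007/4 = -472 + 3007/4 = 1119/4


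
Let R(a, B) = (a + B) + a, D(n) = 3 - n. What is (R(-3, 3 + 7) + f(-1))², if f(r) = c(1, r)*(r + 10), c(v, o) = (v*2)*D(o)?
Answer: 5776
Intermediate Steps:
c(v, o) = 2*v*(3 - o) (c(v, o) = (v*2)*(3 - o) = (2*v)*(3 - o) = 2*v*(3 - o))
R(a, B) = B + 2*a (R(a, B) = (B + a) + a = B + 2*a)
f(r) = (6 - 2*r)*(10 + r) (f(r) = (2*1*(3 - r))*(r + 10) = (6 - 2*r)*(10 + r))
(R(-3, 3 + 7) + f(-1))² = (((3 + 7) + 2*(-3)) - 2*(-3 - 1)*(10 - 1))² = ((10 - 6) - 2*(-4)*9)² = (4 + 72)² = 76² = 5776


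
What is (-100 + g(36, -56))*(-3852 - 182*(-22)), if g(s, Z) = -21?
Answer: -18392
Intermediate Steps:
(-100 + g(36, -56))*(-3852 - 182*(-22)) = (-100 - 21)*(-3852 - 182*(-22)) = -121*(-3852 + 4004) = -121*152 = -18392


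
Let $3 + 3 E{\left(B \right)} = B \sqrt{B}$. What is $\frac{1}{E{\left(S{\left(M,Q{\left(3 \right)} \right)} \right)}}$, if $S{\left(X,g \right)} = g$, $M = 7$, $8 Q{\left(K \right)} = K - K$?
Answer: $-1$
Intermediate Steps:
$Q{\left(K \right)} = 0$ ($Q{\left(K \right)} = \frac{K - K}{8} = \frac{1}{8} \cdot 0 = 0$)
$E{\left(B \right)} = -1 + \frac{B^{\frac{3}{2}}}{3}$ ($E{\left(B \right)} = -1 + \frac{B \sqrt{B}}{3} = -1 + \frac{B^{\frac{3}{2}}}{3}$)
$\frac{1}{E{\left(S{\left(M,Q{\left(3 \right)} \right)} \right)}} = \frac{1}{-1 + \frac{0^{\frac{3}{2}}}{3}} = \frac{1}{-1 + \frac{1}{3} \cdot 0} = \frac{1}{-1 + 0} = \frac{1}{-1} = -1$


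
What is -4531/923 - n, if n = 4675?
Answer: -4319556/923 ≈ -4679.9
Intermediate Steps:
-4531/923 - n = -4531/923 - 1*4675 = -4531*1/923 - 4675 = -4531/923 - 4675 = -4319556/923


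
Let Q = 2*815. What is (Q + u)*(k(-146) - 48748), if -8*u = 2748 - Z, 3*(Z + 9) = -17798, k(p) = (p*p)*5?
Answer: 94345679/3 ≈ 3.1449e+7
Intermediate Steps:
k(p) = 5*p² (k(p) = p²*5 = 5*p²)
Z = -17825/3 (Z = -9 + (⅓)*(-17798) = -9 - 17798/3 = -17825/3 ≈ -5941.7)
Q = 1630
u = -26069/24 (u = -(2748 - 1*(-17825/3))/8 = -(2748 + 17825/3)/8 = -⅛*26069/3 = -26069/24 ≈ -1086.2)
(Q + u)*(k(-146) - 48748) = (1630 - 26069/24)*(5*(-146)² - 48748) = 13051*(5*21316 - 48748)/24 = 13051*(106580 - 48748)/24 = (13051/24)*57832 = 94345679/3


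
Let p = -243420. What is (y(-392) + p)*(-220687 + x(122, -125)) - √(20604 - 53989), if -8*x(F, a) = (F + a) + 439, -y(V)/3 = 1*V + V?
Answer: 53213711922 - I*√33385 ≈ 5.3214e+10 - 182.72*I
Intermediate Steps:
y(V) = -6*V (y(V) = -3*(1*V + V) = -3*(V + V) = -6*V)
x(F, a) = -439/8 - F/8 - a/8 (x(F, a) = -((F + a) + 439)/8 = -(439 + F + a)/8 = -439/8 - F/8 - a/8)
(y(-392) + p)*(-220687 + x(122, -125)) - √(20604 - 53989) = (-6*(-392) - 243420)*(-220687 + (-439/8 - ⅛*122 - ⅛*(-125))) - √(20604 - 53989) = (2352 - 243420)*(-220687 + (-439/8 - 61/4 + 125/8)) - √(-33385) = -241068*(-220687 - 109/2) - I*√33385 = -241068*(-441483/2) - I*√33385 = 53213711922 - I*√33385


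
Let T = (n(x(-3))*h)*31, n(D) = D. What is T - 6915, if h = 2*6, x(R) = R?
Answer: -8031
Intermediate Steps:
h = 12
T = -1116 (T = -3*12*31 = -36*31 = -1116)
T - 6915 = -1116 - 6915 = -8031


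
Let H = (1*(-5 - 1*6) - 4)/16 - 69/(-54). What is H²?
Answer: 2401/20736 ≈ 0.11579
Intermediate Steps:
H = 49/144 (H = (1*(-5 - 6) - 4)*(1/16) - 69*(-1/54) = (1*(-11) - 4)*(1/16) + 23/18 = (-11 - 4)*(1/16) + 23/18 = -15*1/16 + 23/18 = -15/16 + 23/18 = 49/144 ≈ 0.34028)
H² = (49/144)² = 2401/20736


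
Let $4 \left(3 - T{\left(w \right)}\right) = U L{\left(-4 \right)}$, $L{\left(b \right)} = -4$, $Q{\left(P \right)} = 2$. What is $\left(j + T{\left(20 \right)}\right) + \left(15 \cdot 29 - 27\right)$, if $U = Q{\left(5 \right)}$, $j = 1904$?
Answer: $2317$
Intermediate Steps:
$U = 2$
$T{\left(w \right)} = 5$ ($T{\left(w \right)} = 3 - \frac{2 \left(-4\right)}{4} = 3 - -2 = 3 + 2 = 5$)
$\left(j + T{\left(20 \right)}\right) + \left(15 \cdot 29 - 27\right) = \left(1904 + 5\right) + \left(15 \cdot 29 - 27\right) = 1909 + \left(435 - 27\right) = 1909 + 408 = 2317$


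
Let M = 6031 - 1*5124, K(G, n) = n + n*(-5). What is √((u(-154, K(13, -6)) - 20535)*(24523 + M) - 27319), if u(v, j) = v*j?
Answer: I*√616221649 ≈ 24824.0*I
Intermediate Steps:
K(G, n) = -4*n (K(G, n) = n - 5*n = -4*n)
u(v, j) = j*v
M = 907 (M = 6031 - 5124 = 907)
√((u(-154, K(13, -6)) - 20535)*(24523 + M) - 27319) = √((-4*(-6)*(-154) - 20535)*(24523 + 907) - 27319) = √((24*(-154) - 20535)*25430 - 27319) = √((-3696 - 20535)*25430 - 27319) = √(-24231*25430 - 27319) = √(-616194330 - 27319) = √(-616221649) = I*√616221649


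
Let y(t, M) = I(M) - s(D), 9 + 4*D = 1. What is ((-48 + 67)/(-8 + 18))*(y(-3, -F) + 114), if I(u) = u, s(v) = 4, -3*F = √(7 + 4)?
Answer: 209 + 19*√11/30 ≈ 211.10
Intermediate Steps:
F = -√11/3 (F = -√(7 + 4)/3 = -√11/3 ≈ -1.1055)
D = -2 (D = -9/4 + (¼)*1 = -9/4 + ¼ = -2)
y(t, M) = -4 + M (y(t, M) = M - 1*4 = M - 4 = -4 + M)
((-48 + 67)/(-8 + 18))*(y(-3, -F) + 114) = ((-48 + 67)/(-8 + 18))*((-4 - (-1)*√11/3) + 114) = (19/10)*((-4 + √11/3) + 114) = (19*(⅒))*(110 + √11/3) = 19*(110 + √11/3)/10 = 209 + 19*√11/30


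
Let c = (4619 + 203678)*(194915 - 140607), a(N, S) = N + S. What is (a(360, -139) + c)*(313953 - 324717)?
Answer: -121764452954508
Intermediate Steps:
c = 11312193476 (c = 208297*54308 = 11312193476)
(a(360, -139) + c)*(313953 - 324717) = ((360 - 139) + 11312193476)*(313953 - 324717) = (221 + 11312193476)*(-10764) = 11312193697*(-10764) = -121764452954508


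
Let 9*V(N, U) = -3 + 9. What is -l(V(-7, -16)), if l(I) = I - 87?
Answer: 259/3 ≈ 86.333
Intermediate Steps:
V(N, U) = 2/3 (V(N, U) = (-3 + 9)/9 = (1/9)*6 = 2/3)
l(I) = -87 + I
-l(V(-7, -16)) = -(-87 + 2/3) = -1*(-259/3) = 259/3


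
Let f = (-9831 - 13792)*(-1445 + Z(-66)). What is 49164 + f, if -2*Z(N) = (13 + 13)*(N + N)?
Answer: -6352669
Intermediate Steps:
Z(N) = -26*N (Z(N) = -(13 + 13)*(N + N)/2 = -13*2*N = -26*N)
f = -6401833 (f = (-9831 - 13792)*(-1445 - 26*(-66)) = -23623*(-1445 + 1716) = -23623*271 = -6401833)
49164 + f = 49164 - 6401833 = -6352669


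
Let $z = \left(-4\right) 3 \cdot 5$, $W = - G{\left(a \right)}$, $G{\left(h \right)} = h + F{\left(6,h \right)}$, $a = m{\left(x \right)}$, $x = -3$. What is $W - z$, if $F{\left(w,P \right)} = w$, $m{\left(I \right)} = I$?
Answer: $57$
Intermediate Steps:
$a = -3$
$G{\left(h \right)} = 6 + h$ ($G{\left(h \right)} = h + 6 = 6 + h$)
$W = -3$ ($W = - (6 - 3) = \left(-1\right) 3 = -3$)
$z = -60$ ($z = \left(-12\right) 5 = -60$)
$W - z = -3 - -60 = -3 + 60 = 57$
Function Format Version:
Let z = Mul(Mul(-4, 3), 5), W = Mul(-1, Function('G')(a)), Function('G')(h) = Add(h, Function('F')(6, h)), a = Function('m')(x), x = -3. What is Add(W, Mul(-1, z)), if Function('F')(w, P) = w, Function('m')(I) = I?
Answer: 57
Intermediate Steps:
a = -3
Function('G')(h) = Add(6, h) (Function('G')(h) = Add(h, 6) = Add(6, h))
W = -3 (W = Mul(-1, Add(6, -3)) = Mul(-1, 3) = -3)
z = -60 (z = Mul(-12, 5) = -60)
Add(W, Mul(-1, z)) = Add(-3, Mul(-1, -60)) = Add(-3, 60) = 57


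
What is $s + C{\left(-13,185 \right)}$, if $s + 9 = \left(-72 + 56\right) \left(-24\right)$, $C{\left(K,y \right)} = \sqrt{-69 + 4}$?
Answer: $375 + i \sqrt{65} \approx 375.0 + 8.0623 i$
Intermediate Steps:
$C{\left(K,y \right)} = i \sqrt{65}$ ($C{\left(K,y \right)} = \sqrt{-65} = i \sqrt{65}$)
$s = 375$ ($s = -9 + \left(-72 + 56\right) \left(-24\right) = -9 - -384 = -9 + 384 = 375$)
$s + C{\left(-13,185 \right)} = 375 + i \sqrt{65}$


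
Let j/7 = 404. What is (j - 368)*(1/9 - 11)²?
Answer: 7875280/27 ≈ 2.9168e+5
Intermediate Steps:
j = 2828 (j = 7*404 = 2828)
(j - 368)*(1/9 - 11)² = (2828 - 368)*(1/9 - 11)² = 2460*(⅑ - 11)² = 2460*(-98/9)² = 2460*(9604/81) = 7875280/27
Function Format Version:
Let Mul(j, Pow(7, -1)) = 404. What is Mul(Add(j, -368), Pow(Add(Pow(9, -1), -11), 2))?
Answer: Rational(7875280, 27) ≈ 2.9168e+5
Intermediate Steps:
j = 2828 (j = Mul(7, 404) = 2828)
Mul(Add(j, -368), Pow(Add(Pow(9, -1), -11), 2)) = Mul(Add(2828, -368), Pow(Add(Pow(9, -1), -11), 2)) = Mul(2460, Pow(Add(Rational(1, 9), -11), 2)) = Mul(2460, Pow(Rational(-98, 9), 2)) = Mul(2460, Rational(9604, 81)) = Rational(7875280, 27)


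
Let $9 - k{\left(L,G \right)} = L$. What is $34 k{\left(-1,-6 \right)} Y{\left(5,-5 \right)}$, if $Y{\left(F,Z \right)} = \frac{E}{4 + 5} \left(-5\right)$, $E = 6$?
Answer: $- \frac{3400}{3} \approx -1133.3$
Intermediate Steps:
$k{\left(L,G \right)} = 9 - L$
$Y{\left(F,Z \right)} = - \frac{10}{3}$ ($Y{\left(F,Z \right)} = \frac{6}{4 + 5} \left(-5\right) = \frac{6}{9} \left(-5\right) = 6 \cdot \frac{1}{9} \left(-5\right) = \frac{2}{3} \left(-5\right) = - \frac{10}{3}$)
$34 k{\left(-1,-6 \right)} Y{\left(5,-5 \right)} = 34 \left(9 - -1\right) \left(- \frac{10}{3}\right) = 34 \left(9 + 1\right) \left(- \frac{10}{3}\right) = 34 \cdot 10 \left(- \frac{10}{3}\right) = 340 \left(- \frac{10}{3}\right) = - \frac{3400}{3}$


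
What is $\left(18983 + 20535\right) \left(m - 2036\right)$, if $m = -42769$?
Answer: $-1770603990$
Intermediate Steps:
$\left(18983 + 20535\right) \left(m - 2036\right) = \left(18983 + 20535\right) \left(-42769 - 2036\right) = 39518 \left(-44805\right) = -1770603990$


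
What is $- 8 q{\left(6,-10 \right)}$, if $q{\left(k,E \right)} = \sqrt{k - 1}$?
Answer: $- 8 \sqrt{5} \approx -17.889$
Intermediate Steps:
$q{\left(k,E \right)} = \sqrt{-1 + k}$
$- 8 q{\left(6,-10 \right)} = - 8 \sqrt{-1 + 6} = - 8 \sqrt{5}$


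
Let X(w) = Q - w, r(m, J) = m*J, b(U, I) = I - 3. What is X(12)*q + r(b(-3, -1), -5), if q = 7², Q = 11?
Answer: -29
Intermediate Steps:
b(U, I) = -3 + I
q = 49
r(m, J) = J*m
X(w) = 11 - w
X(12)*q + r(b(-3, -1), -5) = (11 - 1*12)*49 - 5*(-3 - 1) = (11 - 12)*49 - 5*(-4) = -1*49 + 20 = -49 + 20 = -29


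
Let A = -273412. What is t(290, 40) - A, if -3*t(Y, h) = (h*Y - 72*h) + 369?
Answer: 811147/3 ≈ 2.7038e+5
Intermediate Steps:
t(Y, h) = -123 + 24*h - Y*h/3 (t(Y, h) = -((h*Y - 72*h) + 369)/3 = -((Y*h - 72*h) + 369)/3 = -((-72*h + Y*h) + 369)/3 = -(369 - 72*h + Y*h)/3 = -123 + 24*h - Y*h/3)
t(290, 40) - A = (-123 + 24*40 - ⅓*290*40) - 1*(-273412) = (-123 + 960 - 11600/3) + 273412 = -9089/3 + 273412 = 811147/3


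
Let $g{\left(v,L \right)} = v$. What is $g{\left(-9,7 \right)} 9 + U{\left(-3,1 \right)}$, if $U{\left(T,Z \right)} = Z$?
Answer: $-80$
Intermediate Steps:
$g{\left(-9,7 \right)} 9 + U{\left(-3,1 \right)} = \left(-9\right) 9 + 1 = -81 + 1 = -80$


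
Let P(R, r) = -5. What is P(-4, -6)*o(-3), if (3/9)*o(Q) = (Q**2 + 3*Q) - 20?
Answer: 300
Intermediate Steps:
o(Q) = -60 + 3*Q**2 + 9*Q (o(Q) = 3*((Q**2 + 3*Q) - 20) = 3*(-20 + Q**2 + 3*Q) = -60 + 3*Q**2 + 9*Q)
P(-4, -6)*o(-3) = -5*(-60 + 3*(-3)**2 + 9*(-3)) = -5*(-60 + 3*9 - 27) = -5*(-60 + 27 - 27) = -5*(-60) = 300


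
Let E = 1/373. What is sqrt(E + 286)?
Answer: sqrt(39791267)/373 ≈ 16.912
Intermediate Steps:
E = 1/373 ≈ 0.0026810
sqrt(E + 286) = sqrt(1/373 + 286) = sqrt(106679/373) = sqrt(39791267)/373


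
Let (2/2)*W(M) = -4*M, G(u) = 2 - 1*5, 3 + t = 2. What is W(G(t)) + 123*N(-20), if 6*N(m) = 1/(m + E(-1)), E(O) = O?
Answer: 463/42 ≈ 11.024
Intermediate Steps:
t = -1 (t = -3 + 2 = -1)
N(m) = 1/(6*(-1 + m)) (N(m) = 1/(6*(m - 1)) = 1/(6*(-1 + m)))
G(u) = -3 (G(u) = 2 - 5 = -3)
W(M) = -4*M
W(G(t)) + 123*N(-20) = -4*(-3) + 123*(1/(6*(-1 - 20))) = 12 + 123*((1/6)/(-21)) = 12 + 123*((1/6)*(-1/21)) = 12 + 123*(-1/126) = 12 - 41/42 = 463/42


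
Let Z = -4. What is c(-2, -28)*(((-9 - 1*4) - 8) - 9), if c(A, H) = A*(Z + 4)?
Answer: 0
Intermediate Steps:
c(A, H) = 0 (c(A, H) = A*(-4 + 4) = A*0 = 0)
c(-2, -28)*(((-9 - 1*4) - 8) - 9) = 0*(((-9 - 1*4) - 8) - 9) = 0*(((-9 - 4) - 8) - 9) = 0*((-13 - 8) - 9) = 0*(-21 - 9) = 0*(-30) = 0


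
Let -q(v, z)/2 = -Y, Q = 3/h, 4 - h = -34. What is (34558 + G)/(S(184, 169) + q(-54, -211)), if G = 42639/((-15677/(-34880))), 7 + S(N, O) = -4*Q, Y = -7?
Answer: -631987994/104085 ≈ -6071.8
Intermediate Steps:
h = 38 (h = 4 - 1*(-34) = 4 + 34 = 38)
Q = 3/38 ≈ 0.078947
q(v, z) = -14 (q(v, z) = -(-2)*(-7) = -2*7 = -14)
S(N, O) = -139/19 (S(N, O) = -7 - 4*3/38 = -7 - 6/19 = -139/19)
G = 24381120/257 (G = 42639/((-15677*(-1/34880))) = 42639/(15677/34880) = 42639*(34880/15677) = 24381120/257 ≈ 94868.)
(34558 + G)/(S(184, 169) + q(-54, -211)) = (34558 + 24381120/257)/(-139/19 - 14) = 33262526/(257*(-405/19)) = (33262526/257)*(-19/405) = -631987994/104085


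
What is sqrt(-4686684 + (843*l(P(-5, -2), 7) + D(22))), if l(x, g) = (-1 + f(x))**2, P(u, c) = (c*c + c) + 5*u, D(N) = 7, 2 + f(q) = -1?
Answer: I*sqrt(4673189) ≈ 2161.8*I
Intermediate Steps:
f(q) = -3 (f(q) = -2 - 1 = -3)
P(u, c) = c + c**2 + 5*u (P(u, c) = (c**2 + c) + 5*u = (c + c**2) + 5*u = c + c**2 + 5*u)
l(x, g) = 16 (l(x, g) = (-1 - 3)**2 = (-4)**2 = 16)
sqrt(-4686684 + (843*l(P(-5, -2), 7) + D(22))) = sqrt(-4686684 + (843*16 + 7)) = sqrt(-4686684 + (13488 + 7)) = sqrt(-4686684 + 13495) = sqrt(-4673189) = I*sqrt(4673189)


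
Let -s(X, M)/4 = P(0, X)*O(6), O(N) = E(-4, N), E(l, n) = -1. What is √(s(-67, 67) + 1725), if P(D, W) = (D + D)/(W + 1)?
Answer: 5*√69 ≈ 41.533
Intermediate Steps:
O(N) = -1
P(D, W) = 2*D/(1 + W) (P(D, W) = (2*D)/(1 + W) = 2*D/(1 + W))
s(X, M) = 0 (s(X, M) = -4*2*0/(1 + X)*(-1) = -0*(-1) = -4*0 = 0)
√(s(-67, 67) + 1725) = √(0 + 1725) = √1725 = 5*√69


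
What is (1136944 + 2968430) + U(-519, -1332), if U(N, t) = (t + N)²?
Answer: 7531575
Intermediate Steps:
U(N, t) = (N + t)²
(1136944 + 2968430) + U(-519, -1332) = (1136944 + 2968430) + (-519 - 1332)² = 4105374 + (-1851)² = 4105374 + 3426201 = 7531575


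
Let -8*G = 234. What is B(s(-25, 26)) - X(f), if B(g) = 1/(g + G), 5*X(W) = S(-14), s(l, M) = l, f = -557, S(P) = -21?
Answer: 4537/1085 ≈ 4.1816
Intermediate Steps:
G = -117/4 (G = -1/8*234 = -117/4 ≈ -29.250)
X(W) = -21/5 (X(W) = (1/5)*(-21) = -21/5)
B(g) = 1/(-117/4 + g) (B(g) = 1/(g - 117/4) = 1/(-117/4 + g))
B(s(-25, 26)) - X(f) = 4/(-117 + 4*(-25)) - 1*(-21/5) = 4/(-117 - 100) + 21/5 = 4/(-217) + 21/5 = 4*(-1/217) + 21/5 = -4/217 + 21/5 = 4537/1085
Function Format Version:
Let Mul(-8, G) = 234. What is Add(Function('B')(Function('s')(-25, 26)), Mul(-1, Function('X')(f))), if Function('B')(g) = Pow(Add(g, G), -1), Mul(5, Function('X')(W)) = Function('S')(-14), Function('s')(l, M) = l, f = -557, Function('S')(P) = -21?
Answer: Rational(4537, 1085) ≈ 4.1816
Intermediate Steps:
G = Rational(-117, 4) (G = Mul(Rational(-1, 8), 234) = Rational(-117, 4) ≈ -29.250)
Function('X')(W) = Rational(-21, 5) (Function('X')(W) = Mul(Rational(1, 5), -21) = Rational(-21, 5))
Function('B')(g) = Pow(Add(Rational(-117, 4), g), -1) (Function('B')(g) = Pow(Add(g, Rational(-117, 4)), -1) = Pow(Add(Rational(-117, 4), g), -1))
Add(Function('B')(Function('s')(-25, 26)), Mul(-1, Function('X')(f))) = Add(Mul(4, Pow(Add(-117, Mul(4, -25)), -1)), Mul(-1, Rational(-21, 5))) = Add(Mul(4, Pow(Add(-117, -100), -1)), Rational(21, 5)) = Add(Mul(4, Pow(-217, -1)), Rational(21, 5)) = Add(Mul(4, Rational(-1, 217)), Rational(21, 5)) = Add(Rational(-4, 217), Rational(21, 5)) = Rational(4537, 1085)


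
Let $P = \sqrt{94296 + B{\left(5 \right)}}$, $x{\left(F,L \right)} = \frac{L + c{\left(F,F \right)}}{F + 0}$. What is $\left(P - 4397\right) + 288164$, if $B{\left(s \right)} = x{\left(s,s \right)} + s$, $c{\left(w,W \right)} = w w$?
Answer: $283767 + \sqrt{94307} \approx 2.8407 \cdot 10^{5}$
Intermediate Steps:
$c{\left(w,W \right)} = w^{2}$
$x{\left(F,L \right)} = \frac{L + F^{2}}{F}$ ($x{\left(F,L \right)} = \frac{L + F^{2}}{F + 0} = \frac{L + F^{2}}{F}$)
$B{\left(s \right)} = 1 + 2 s$ ($B{\left(s \right)} = \left(s + \frac{s}{s}\right) + s = \left(s + 1\right) + s = \left(1 + s\right) + s = 1 + 2 s$)
$P = \sqrt{94307}$ ($P = \sqrt{94296 + \left(1 + 2 \cdot 5\right)} = \sqrt{94296 + \left(1 + 10\right)} = \sqrt{94296 + 11} = \sqrt{94307} \approx 307.09$)
$\left(P - 4397\right) + 288164 = \left(\sqrt{94307} - 4397\right) + 288164 = \left(-4397 + \sqrt{94307}\right) + 288164 = 283767 + \sqrt{94307}$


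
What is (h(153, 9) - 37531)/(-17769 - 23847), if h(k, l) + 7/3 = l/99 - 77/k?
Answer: 31584647/35019864 ≈ 0.90191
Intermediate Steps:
h(k, l) = -7/3 - 77/k + l/99 (h(k, l) = -7/3 + (l/99 - 77/k) = -7/3 + (-77/k + l/99) = -7/3 - 77/k + l/99)
(h(153, 9) - 37531)/(-17769 - 23847) = ((1/99)*(-7623 + 153*(-231 + 9))/153 - 37531)/(-17769 - 23847) = ((1/99)*(1/153)*(-7623 + 153*(-222)) - 37531)/(-41616) = ((1/99)*(1/153)*(-7623 - 33966) - 37531)*(-1/41616) = ((1/99)*(1/153)*(-41589) - 37531)*(-1/41616) = (-4621/1683 - 37531)*(-1/41616) = -63169294/1683*(-1/41616) = 31584647/35019864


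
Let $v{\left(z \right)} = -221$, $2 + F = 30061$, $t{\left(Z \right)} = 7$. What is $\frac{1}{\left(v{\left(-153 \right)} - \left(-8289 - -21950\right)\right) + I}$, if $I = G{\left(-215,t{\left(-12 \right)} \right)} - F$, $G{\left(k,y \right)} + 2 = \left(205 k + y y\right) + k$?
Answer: $- \frac{1}{88184} \approx -1.134 \cdot 10^{-5}$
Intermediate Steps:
$G{\left(k,y \right)} = -2 + y^{2} + 206 k$ ($G{\left(k,y \right)} = -2 + \left(\left(205 k + y y\right) + k\right) = -2 + \left(\left(205 k + y^{2}\right) + k\right) = -2 + \left(\left(y^{2} + 205 k\right) + k\right) = -2 + \left(y^{2} + 206 k\right) = -2 + y^{2} + 206 k$)
$F = 30059$ ($F = -2 + 30061 = 30059$)
$I = -74302$ ($I = \left(-2 + 7^{2} + 206 \left(-215\right)\right) - 30059 = \left(-2 + 49 - 44290\right) - 30059 = -44243 - 30059 = -74302$)
$\frac{1}{\left(v{\left(-153 \right)} - \left(-8289 - -21950\right)\right) + I} = \frac{1}{\left(-221 - \left(-8289 - -21950\right)\right) - 74302} = \frac{1}{\left(-221 - \left(-8289 + 21950\right)\right) - 74302} = \frac{1}{\left(-221 - 13661\right) - 74302} = \frac{1}{-13882 - 74302} = \frac{1}{-88184} = - \frac{1}{88184}$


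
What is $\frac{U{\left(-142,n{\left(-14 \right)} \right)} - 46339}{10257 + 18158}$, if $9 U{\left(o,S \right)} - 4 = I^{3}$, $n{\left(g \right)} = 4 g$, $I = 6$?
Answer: $- \frac{416831}{255735} \approx -1.6299$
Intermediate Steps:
$U{\left(o,S \right)} = \frac{220}{9}$ ($U{\left(o,S \right)} = \frac{4}{9} + \frac{6^{3}}{9} = \frac{4}{9} + \frac{1}{9} \cdot 216 = \frac{4}{9} + 24 = \frac{220}{9}$)
$\frac{U{\left(-142,n{\left(-14 \right)} \right)} - 46339}{10257 + 18158} = \frac{\frac{220}{9} - 46339}{10257 + 18158} = - \frac{416831}{9 \cdot 28415} = \left(- \frac{416831}{9}\right) \frac{1}{28415} = - \frac{416831}{255735}$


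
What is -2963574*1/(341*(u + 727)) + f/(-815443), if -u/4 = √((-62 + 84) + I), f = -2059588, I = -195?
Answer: 2*(-953019695483*I + 1404639016*√173)/(278066063*(4*√173 + 727*I)) ≈ -9.3664 - 0.86061*I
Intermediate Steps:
u = -4*I*√173 (u = -4*√((-62 + 84) - 195) = -4*√(22 - 195) = -4*I*√173 ≈ -52.612*I)
-2963574*1/(341*(u + 727)) + f/(-815443) = -2963574*1/(341*(-4*I*√173 + 727)) - 2059588/(-815443) = -2963574*1/(341*(727 - 4*I*√173)) - 2059588*(-1/815443) = -2963574/(247907 - 1364*I*√173) + 2059588/815443 = 2059588/815443 - 2963574/(247907 - 1364*I*√173)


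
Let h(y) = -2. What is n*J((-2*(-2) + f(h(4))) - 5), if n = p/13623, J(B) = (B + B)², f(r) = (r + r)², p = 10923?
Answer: 3276900/4541 ≈ 721.63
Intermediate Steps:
f(r) = 4*r² (f(r) = (2*r)² = 4*r²)
J(B) = 4*B² (J(B) = (2*B)² = 4*B²)
n = 3641/4541 (n = 10923/13623 = 10923*(1/13623) = 3641/4541 ≈ 0.80181)
n*J((-2*(-2) + f(h(4))) - 5) = 3641*(4*((-2*(-2) + 4*(-2)²) - 5)²)/4541 = 3641*(4*((4 + 4*4) - 5)²)/4541 = 3641*(4*((4 + 16) - 5)²)/4541 = 3641*(4*(20 - 5)²)/4541 = 3641*(4*15²)/4541 = 3641*(4*225)/4541 = (3641/4541)*900 = 3276900/4541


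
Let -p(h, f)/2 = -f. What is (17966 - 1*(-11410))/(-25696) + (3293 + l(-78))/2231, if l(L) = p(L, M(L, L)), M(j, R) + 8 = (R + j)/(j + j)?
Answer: 584979/1791493 ≈ 0.32653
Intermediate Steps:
M(j, R) = -8 + (R + j)/(2*j) (M(j, R) = -8 + (R + j)/(j + j) = -8 + (R + j)/((2*j)) = -8 + (R + j)*(1/(2*j)) = -8 + (R + j)/(2*j))
p(h, f) = 2*f (p(h, f) = -(-2)*f = 2*f)
l(L) = -14 (l(L) = 2*((L - 15*L)/(2*L)) = 2*((-14*L)/(2*L)) = 2*(-7) = -14)
(17966 - 1*(-11410))/(-25696) + (3293 + l(-78))/2231 = (17966 - 1*(-11410))/(-25696) + (3293 - 14)/2231 = (17966 + 11410)*(-1/25696) + 3279*(1/2231) = 29376*(-1/25696) + 3279/2231 = -918/803 + 3279/2231 = 584979/1791493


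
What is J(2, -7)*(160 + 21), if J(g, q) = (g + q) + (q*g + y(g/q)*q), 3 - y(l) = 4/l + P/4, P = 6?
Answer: -46155/2 ≈ -23078.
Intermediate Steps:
y(l) = 3/2 - 4/l (y(l) = 3 - (4/l + 6/4) = 3 - (4/l + 6*(1/4)) = 3 - (4/l + 3/2) = 3 - (3/2 + 4/l) = 3 + (-3/2 - 4/l) = 3/2 - 4/l)
J(g, q) = g + q + g*q + q*(3/2 - 4*q/g) (J(g, q) = (g + q) + (q*g + (3/2 - 4*q/g)*q) = (g + q) + (g*q + (3/2 - 4*q/g)*q) = (g + q) + (g*q + q*(3/2 - 4*q/g)) = g + q + g*q + q*(3/2 - 4*q/g))
J(2, -7)*(160 + 21) = (2 + (5/2)*(-7) + 2*(-7) - 4*(-7)**2/2)*(160 + 21) = (2 - 35/2 - 14 - 4*1/2*49)*181 = (2 - 35/2 - 14 - 98)*181 = -255/2*181 = -46155/2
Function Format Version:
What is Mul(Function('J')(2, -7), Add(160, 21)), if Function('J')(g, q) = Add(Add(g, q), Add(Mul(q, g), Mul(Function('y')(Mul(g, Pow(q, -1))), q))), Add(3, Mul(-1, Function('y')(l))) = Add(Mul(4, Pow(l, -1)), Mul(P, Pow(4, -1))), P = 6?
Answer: Rational(-46155, 2) ≈ -23078.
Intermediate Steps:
Function('y')(l) = Add(Rational(3, 2), Mul(-4, Pow(l, -1))) (Function('y')(l) = Add(3, Mul(-1, Add(Mul(4, Pow(l, -1)), Mul(6, Pow(4, -1))))) = Add(3, Mul(-1, Add(Mul(4, Pow(l, -1)), Mul(6, Rational(1, 4))))) = Add(3, Mul(-1, Add(Mul(4, Pow(l, -1)), Rational(3, 2)))) = Add(3, Mul(-1, Add(Rational(3, 2), Mul(4, Pow(l, -1))))) = Add(3, Add(Rational(-3, 2), Mul(-4, Pow(l, -1)))) = Add(Rational(3, 2), Mul(-4, Pow(l, -1))))
Function('J')(g, q) = Add(g, q, Mul(g, q), Mul(q, Add(Rational(3, 2), Mul(-4, q, Pow(g, -1))))) (Function('J')(g, q) = Add(Add(g, q), Add(Mul(q, g), Mul(Add(Rational(3, 2), Mul(-4, Pow(Mul(g, Pow(q, -1)), -1))), q))) = Add(Add(g, q), Add(Mul(g, q), Mul(Add(Rational(3, 2), Mul(-4, Mul(q, Pow(g, -1)))), q))) = Add(Add(g, q), Add(Mul(g, q), Mul(Add(Rational(3, 2), Mul(-4, q, Pow(g, -1))), q))) = Add(Add(g, q), Add(Mul(g, q), Mul(q, Add(Rational(3, 2), Mul(-4, q, Pow(g, -1)))))) = Add(g, q, Mul(g, q), Mul(q, Add(Rational(3, 2), Mul(-4, q, Pow(g, -1))))))
Mul(Function('J')(2, -7), Add(160, 21)) = Mul(Add(2, Mul(Rational(5, 2), -7), Mul(2, -7), Mul(-4, Pow(2, -1), Pow(-7, 2))), Add(160, 21)) = Mul(Add(2, Rational(-35, 2), -14, Mul(-4, Rational(1, 2), 49)), 181) = Mul(Add(2, Rational(-35, 2), -14, -98), 181) = Mul(Rational(-255, 2), 181) = Rational(-46155, 2)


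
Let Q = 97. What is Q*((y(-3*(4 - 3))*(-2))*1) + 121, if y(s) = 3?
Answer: -461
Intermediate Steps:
Q*((y(-3*(4 - 3))*(-2))*1) + 121 = 97*((3*(-2))*1) + 121 = 97*(-6*1) + 121 = 97*(-6) + 121 = -582 + 121 = -461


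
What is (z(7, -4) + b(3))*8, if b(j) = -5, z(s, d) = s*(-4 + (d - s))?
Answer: -880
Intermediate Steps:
z(s, d) = s*(-4 + d - s)
(z(7, -4) + b(3))*8 = (7*(-4 - 4 - 1*7) - 5)*8 = (7*(-4 - 4 - 7) - 5)*8 = (7*(-15) - 5)*8 = (-105 - 5)*8 = -110*8 = -880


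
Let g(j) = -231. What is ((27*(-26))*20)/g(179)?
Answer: 4680/77 ≈ 60.779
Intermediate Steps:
((27*(-26))*20)/g(179) = ((27*(-26))*20)/(-231) = -702*20*(-1/231) = -14040*(-1/231) = 4680/77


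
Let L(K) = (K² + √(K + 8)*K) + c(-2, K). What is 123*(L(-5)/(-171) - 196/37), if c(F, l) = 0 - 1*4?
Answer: -468671/703 + 205*√3/57 ≈ -660.44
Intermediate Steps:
c(F, l) = -4 (c(F, l) = 0 - 4 = -4)
L(K) = -4 + K² + K*√(8 + K) (L(K) = (K² + √(K + 8)*K) - 4 = (K² + √(8 + K)*K) - 4 = (K² + K*√(8 + K)) - 4 = -4 + K² + K*√(8 + K))
123*(L(-5)/(-171) - 196/37) = 123*((-4 + (-5)² - 5*√(8 - 5))/(-171) - 196/37) = 123*((-4 + 25 - 5*√3)*(-1/171) - 196*1/37) = 123*((21 - 5*√3)*(-1/171) - 196/37) = 123*((-7/57 + 5*√3/171) - 196/37) = 123*(-11431/2109 + 5*√3/171) = -468671/703 + 205*√3/57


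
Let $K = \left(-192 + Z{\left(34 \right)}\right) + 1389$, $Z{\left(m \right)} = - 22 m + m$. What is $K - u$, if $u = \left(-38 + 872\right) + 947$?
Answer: $-1298$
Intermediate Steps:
$u = 1781$ ($u = 834 + 947 = 1781$)
$Z{\left(m \right)} = - 21 m$
$K = 483$ ($K = \left(-192 - 714\right) + 1389 = -906 + 1389 = 483$)
$K - u = 483 - 1781 = -1298$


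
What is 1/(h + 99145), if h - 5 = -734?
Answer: 1/98416 ≈ 1.0161e-5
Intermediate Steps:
h = -729 (h = 5 - 734 = -729)
1/(h + 99145) = 1/(-729 + 99145) = 1/98416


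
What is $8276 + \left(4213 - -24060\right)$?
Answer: $36549$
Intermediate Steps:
$8276 + \left(4213 - -24060\right) = 8276 + \left(4213 + 24060\right) = 8276 + 28273 = 36549$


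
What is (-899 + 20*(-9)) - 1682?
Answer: -2761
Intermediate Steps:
(-899 + 20*(-9)) - 1682 = (-899 - 180) - 1682 = -1079 - 1682 = -2761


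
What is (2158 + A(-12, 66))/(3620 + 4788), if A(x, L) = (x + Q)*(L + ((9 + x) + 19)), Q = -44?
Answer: -1217/4204 ≈ -0.28949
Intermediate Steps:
A(x, L) = (-44 + x)*(28 + L + x) (A(x, L) = (x - 44)*(L + ((9 + x) + 19)) = (-44 + x)*(L + (28 + x)) = (-44 + x)*(28 + L + x))
(2158 + A(-12, 66))/(3620 + 4788) = (2158 + (-1232 + (-12)² - 44*66 - 16*(-12) + 66*(-12)))/(3620 + 4788) = (2158 + (-1232 + 144 - 2904 + 192 - 792))/8408 = (2158 - 4592)*(1/8408) = -2434*1/8408 = -1217/4204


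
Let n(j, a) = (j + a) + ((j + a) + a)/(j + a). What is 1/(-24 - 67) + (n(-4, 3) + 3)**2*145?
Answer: -1/91 ≈ -0.010989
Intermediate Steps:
n(j, a) = a + j + (j + 2*a)/(a + j) (n(j, a) = (a + j) + ((a + j) + a)/(a + j) = (a + j) + (j + 2*a)/(a + j) = a + j + (j + 2*a)/(a + j))
1/(-24 - 67) + (n(-4, 3) + 3)**2*145 = 1/(-24 - 67) + ((-4 + 3**2 + (-4)**2 + 2*3 + 2*3*(-4))/(3 - 4) + 3)**2*145 = 1/(-91) + ((-4 + 9 + 16 + 6 - 24)/(-1) + 3)**2*145 = -1/91 + (-1*3 + 3)**2*145 = -1/91 + (-3 + 3)**2*145 = -1/91 + 0**2*145 = -1/91 + 0*145 = -1/91 + 0 = -1/91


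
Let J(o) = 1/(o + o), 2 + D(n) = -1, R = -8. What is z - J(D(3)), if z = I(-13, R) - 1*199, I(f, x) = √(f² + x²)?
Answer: -1193/6 + √233 ≈ -183.57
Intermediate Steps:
D(n) = -3 (D(n) = -2 - 1 = -3)
J(o) = 1/(2*o)
z = -199 + √233 (z = √((-13)² + (-8)²) - 1*199 = √(169 + 64) - 199 = √233 - 199 = -199 + √233 ≈ -183.74)
z - J(D(3)) = (-199 + √233) - 1/(2*(-3)) = (-199 + √233) - (-1)/(2*3) = (-199 + √233) - 1*(-⅙) = (-199 + √233) + ⅙ = -1193/6 + √233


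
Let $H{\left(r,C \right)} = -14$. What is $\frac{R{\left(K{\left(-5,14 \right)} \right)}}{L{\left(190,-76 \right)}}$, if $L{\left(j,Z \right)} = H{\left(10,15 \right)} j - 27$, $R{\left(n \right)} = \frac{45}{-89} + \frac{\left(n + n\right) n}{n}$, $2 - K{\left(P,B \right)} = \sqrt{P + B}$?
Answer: $\frac{223}{239143} \approx 0.0009325$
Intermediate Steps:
$K{\left(P,B \right)} = 2 - \sqrt{B + P}$ ($K{\left(P,B \right)} = 2 - \sqrt{P + B} = 2 - \sqrt{B + P}$)
$R{\left(n \right)} = - \frac{45}{89} + 2 n$ ($R{\left(n \right)} = 45 \left(- \frac{1}{89}\right) + \frac{2 n n}{n} = - \frac{45}{89} + \frac{2 n^{2}}{n} = - \frac{45}{89} + 2 n$)
$L{\left(j,Z \right)} = -27 - 14 j$ ($L{\left(j,Z \right)} = - 14 j - 27 = -27 - 14 j$)
$\frac{R{\left(K{\left(-5,14 \right)} \right)}}{L{\left(190,-76 \right)}} = \frac{- \frac{45}{89} + 2 \left(2 - \sqrt{14 - 5}\right)}{-27 - 2660} = \frac{- \frac{45}{89} + 2 \left(2 - \sqrt{9}\right)}{-27 - 2660} = \frac{- \frac{45}{89} + 2 \left(2 - 3\right)}{-2687} = \left(- \frac{45}{89} + 2 \left(2 - 3\right)\right) \left(- \frac{1}{2687}\right) = \left(- \frac{45}{89} + 2 \left(-1\right)\right) \left(- \frac{1}{2687}\right) = \left(- \frac{45}{89} - 2\right) \left(- \frac{1}{2687}\right) = \left(- \frac{223}{89}\right) \left(- \frac{1}{2687}\right) = \frac{223}{239143}$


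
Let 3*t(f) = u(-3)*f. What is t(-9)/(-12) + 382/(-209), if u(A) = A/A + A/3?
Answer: -382/209 ≈ -1.8278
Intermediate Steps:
u(A) = 1 + A/3 (u(A) = 1 + A*(⅓) = 1 + A/3)
t(f) = 0 (t(f) = ((1 + (⅓)*(-3))*f)/3 = ((1 - 1)*f)/3 = (0*f)/3 = (⅓)*0 = 0)
t(-9)/(-12) + 382/(-209) = 0/(-12) + 382/(-209) = 0*(-1/12) + 382*(-1/209) = 0 - 382/209 = -382/209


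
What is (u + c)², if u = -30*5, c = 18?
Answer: 17424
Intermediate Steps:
u = -150 (u = -5*30 = -150)
(u + c)² = (-150 + 18)² = (-132)² = 17424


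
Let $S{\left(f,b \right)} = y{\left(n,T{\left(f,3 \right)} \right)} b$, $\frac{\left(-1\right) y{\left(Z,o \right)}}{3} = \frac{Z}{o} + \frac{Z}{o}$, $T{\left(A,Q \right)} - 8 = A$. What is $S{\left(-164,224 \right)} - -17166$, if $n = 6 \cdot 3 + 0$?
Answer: $\frac{225174}{13} \approx 17321.0$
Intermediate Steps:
$T{\left(A,Q \right)} = 8 + A$
$n = 18$ ($n = 18 + 0 = 18$)
$y{\left(Z,o \right)} = - \frac{6 Z}{o}$ ($y{\left(Z,o \right)} = - 3 \left(\frac{Z}{o} + \frac{Z}{o}\right) = - 3 \frac{2 Z}{o} = - \frac{6 Z}{o}$)
$S{\left(f,b \right)} = - \frac{108 b}{8 + f}$ ($S{\left(f,b \right)} = \left(-6\right) 18 \frac{1}{8 + f} b = - \frac{108}{8 + f} b = - \frac{108 b}{8 + f}$)
$S{\left(-164,224 \right)} - -17166 = \left(-108\right) 224 \frac{1}{8 - 164} - -17166 = \left(-108\right) 224 \frac{1}{-156} + 17166 = \left(-108\right) 224 \left(- \frac{1}{156}\right) + 17166 = \frac{2016}{13} + 17166 = \frac{225174}{13}$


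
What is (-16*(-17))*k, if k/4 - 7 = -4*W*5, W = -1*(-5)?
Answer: -101184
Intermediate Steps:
W = 5
k = -372 (k = 28 + 4*(-4*5*5) = 28 + 4*(-20*5) = 28 + 4*(-100) = 28 - 400 = -372)
(-16*(-17))*k = -16*(-17)*(-372) = 272*(-372) = -101184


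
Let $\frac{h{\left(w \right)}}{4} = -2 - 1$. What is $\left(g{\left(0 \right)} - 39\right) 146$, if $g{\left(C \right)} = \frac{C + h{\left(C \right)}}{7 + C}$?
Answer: $- \frac{41610}{7} \approx -5944.3$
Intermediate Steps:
$h{\left(w \right)} = -12$ ($h{\left(w \right)} = 4 \left(-2 - 1\right) = 4 \left(-3\right) = -12$)
$g{\left(C \right)} = \frac{-12 + C}{7 + C}$ ($g{\left(C \right)} = \frac{C - 12}{7 + C} = \frac{-12 + C}{7 + C}$)
$\left(g{\left(0 \right)} - 39\right) 146 = \left(\frac{-12 + 0}{7 + 0} - 39\right) 146 = \left(\frac{1}{7} \left(-12\right) - 39\right) 146 = \left(- \frac{12}{7} - 39\right) 146 = \left(- \frac{285}{7}\right) 146 = - \frac{41610}{7}$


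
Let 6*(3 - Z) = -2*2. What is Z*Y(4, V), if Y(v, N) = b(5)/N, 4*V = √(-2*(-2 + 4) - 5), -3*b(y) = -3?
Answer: -44*I/9 ≈ -4.8889*I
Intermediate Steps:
b(y) = 1 (b(y) = -⅓*(-3) = 1)
V = 3*I/4 (V = √(-2*(-2 + 4) - 5)/4 = √(-2*2 - 5)/4 = √(-4 - 5)/4 = √(-9)/4 = (3*I)/4 = 3*I/4 ≈ 0.75*I)
Z = 11/3 (Z = 3 - (-1)*2/3 = 3 - ⅙*(-4) = 3 + ⅔ = 11/3 ≈ 3.6667)
Y(v, N) = 1/N
Z*Y(4, V) = 11/(3*((3*I/4))) = 11*(-4*I/3)/3 = -44*I/9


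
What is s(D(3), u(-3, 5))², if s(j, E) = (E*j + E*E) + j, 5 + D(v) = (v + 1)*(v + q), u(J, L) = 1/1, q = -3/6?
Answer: 121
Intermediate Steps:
q = -½ (q = -3*⅙ = -½ ≈ -0.50000)
u(J, L) = 1
D(v) = -5 + (1 + v)*(-½ + v) (D(v) = -5 + (v + 1)*(v - ½) = -5 + (1 + v)*(-½ + v))
s(j, E) = j + E² + E*j (s(j, E) = (E*j + E²) + j = (E² + E*j) + j = j + E² + E*j)
s(D(3), u(-3, 5))² = ((-11/2 + 3² + (½)*3) + 1² + 1*(-11/2 + 3² + (½)*3))² = ((-11/2 + 9 + 3/2) + 1 + 1*(-11/2 + 9 + 3/2))² = (5 + 1 + 1*5)² = (5 + 1 + 5)² = 11² = 121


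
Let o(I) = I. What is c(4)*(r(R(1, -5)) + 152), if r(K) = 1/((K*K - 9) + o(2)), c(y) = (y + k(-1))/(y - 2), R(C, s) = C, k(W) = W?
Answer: 911/4 ≈ 227.75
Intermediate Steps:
c(y) = (-1 + y)/(-2 + y) (c(y) = (y - 1)/(y - 2) = (-1 + y)/(-2 + y))
r(K) = 1/(-7 + K**2) (r(K) = 1/((K*K - 9) + 2) = 1/((K**2 - 9) + 2) = 1/((-9 + K**2) + 2) = 1/(-7 + K**2))
c(4)*(r(R(1, -5)) + 152) = ((-1 + 4)/(-2 + 4))*(1/(-7 + 1**2) + 152) = (3/2)*(1/(-7 + 1) + 152) = ((1/2)*3)*(1/(-6) + 152) = 3*(-1/6 + 152)/2 = (3/2)*(911/6) = 911/4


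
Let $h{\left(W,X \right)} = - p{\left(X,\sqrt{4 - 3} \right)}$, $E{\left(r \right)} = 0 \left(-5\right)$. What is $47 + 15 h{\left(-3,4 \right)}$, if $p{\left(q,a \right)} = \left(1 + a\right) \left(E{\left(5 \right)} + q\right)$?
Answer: $-73$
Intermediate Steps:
$E{\left(r \right)} = 0$
$p{\left(q,a \right)} = q \left(1 + a\right)$ ($p{\left(q,a \right)} = \left(1 + a\right) \left(0 + q\right) = \left(1 + a\right) q = q \left(1 + a\right)$)
$h{\left(W,X \right)} = - 2 X$ ($h{\left(W,X \right)} = - X \left(1 + \sqrt{4 - 3}\right) = - X \left(1 + \sqrt{1}\right) = - X \left(1 + 1\right) = - X 2 = - 2 X$)
$47 + 15 h{\left(-3,4 \right)} = 47 + 15 \left(\left(-2\right) 4\right) = 47 + 15 \left(-8\right) = 47 - 120 = -73$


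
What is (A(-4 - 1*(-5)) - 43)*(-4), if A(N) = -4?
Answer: 188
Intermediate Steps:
(A(-4 - 1*(-5)) - 43)*(-4) = (-4 - 43)*(-4) = -47*(-4) = 188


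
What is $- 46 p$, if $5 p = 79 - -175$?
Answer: $- \frac{11684}{5} \approx -2336.8$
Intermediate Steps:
$p = \frac{254}{5}$ ($p = \frac{79 - -175}{5} = \frac{79 + 175}{5} = \frac{1}{5} \cdot 254 = \frac{254}{5} \approx 50.8$)
$- 46 p = \left(-46\right) \frac{254}{5} = - \frac{11684}{5}$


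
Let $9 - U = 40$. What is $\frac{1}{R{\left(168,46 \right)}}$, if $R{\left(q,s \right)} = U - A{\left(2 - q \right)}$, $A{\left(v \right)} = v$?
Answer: $\frac{1}{135} \approx 0.0074074$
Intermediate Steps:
$U = -31$ ($U = 9 - 40 = -31$)
$R{\left(q,s \right)} = -33 + q$ ($R{\left(q,s \right)} = -31 - \left(2 - q\right) = -31 + \left(-2 + q\right) = -33 + q$)
$\frac{1}{R{\left(168,46 \right)}} = \frac{1}{-33 + 168} = \frac{1}{135}$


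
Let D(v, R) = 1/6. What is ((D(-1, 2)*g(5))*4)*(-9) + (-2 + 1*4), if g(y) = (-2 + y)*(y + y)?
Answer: -178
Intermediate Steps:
D(v, R) = 1/6
g(y) = 2*y*(-2 + y) (g(y) = (-2 + y)*(2*y) = 2*y*(-2 + y))
((D(-1, 2)*g(5))*4)*(-9) + (-2 + 1*4) = (((2*5*(-2 + 5))/6)*4)*(-9) + (-2 + 1*4) = (((2*5*3)/6)*4)*(-9) + (-2 + 4) = (((1/6)*30)*4)*(-9) + 2 = (5*4)*(-9) + 2 = 20*(-9) + 2 = -180 + 2 = -178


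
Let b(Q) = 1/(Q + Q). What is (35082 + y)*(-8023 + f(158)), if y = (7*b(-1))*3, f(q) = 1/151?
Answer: -42488140248/151 ≈ -2.8138e+8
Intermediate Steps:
f(q) = 1/151
b(Q) = 1/(2*Q)
y = -21/2 (y = (7*((½)/(-1)))*3 = (7*((½)*(-1)))*3 = (7*(-½))*3 = -7/2*3 = -21/2 ≈ -10.500)
(35082 + y)*(-8023 + f(158)) = (35082 - 21/2)*(-8023 + 1/151) = (70143/2)*(-1211472/151) = -42488140248/151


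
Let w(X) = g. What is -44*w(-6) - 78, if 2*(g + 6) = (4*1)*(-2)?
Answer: 362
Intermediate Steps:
g = -10 (g = -6 + ((4*1)*(-2))/2 = -6 + (4*(-2))/2 = -6 + (½)*(-8) = -6 - 4 = -10)
w(X) = -10
-44*w(-6) - 78 = -44*(-10) - 78 = 440 - 78 = 362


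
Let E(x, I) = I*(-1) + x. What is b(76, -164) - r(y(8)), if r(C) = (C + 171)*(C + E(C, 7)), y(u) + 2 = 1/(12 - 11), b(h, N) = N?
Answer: 1366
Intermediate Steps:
E(x, I) = x - I (E(x, I) = -I + x = x - I)
y(u) = -1 (y(u) = -2 + 1/(12 - 11) = -2 + 1/1 = -2 + 1 = -1)
r(C) = (-7 + 2*C)*(171 + C) (r(C) = (C + 171)*(C + (C - 1*7)) = (171 + C)*(C + (C - 7)) = (171 + C)*(C + (-7 + C)) = (171 + C)*(-7 + 2*C) = (-7 + 2*C)*(171 + C))
b(76, -164) - r(y(8)) = -164 - (-1197 + 2*(-1)² + 335*(-1)) = -164 - (-1197 + 2*1 - 335) = -164 - (-1197 + 2 - 335) = -164 - 1*(-1530) = -164 + 1530 = 1366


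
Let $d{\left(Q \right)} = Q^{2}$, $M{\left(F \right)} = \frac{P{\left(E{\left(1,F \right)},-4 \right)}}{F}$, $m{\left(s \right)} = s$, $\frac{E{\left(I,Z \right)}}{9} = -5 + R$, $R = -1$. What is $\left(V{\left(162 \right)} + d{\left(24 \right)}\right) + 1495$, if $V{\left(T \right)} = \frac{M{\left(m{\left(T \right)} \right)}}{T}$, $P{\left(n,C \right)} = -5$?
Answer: $\frac{54351319}{26244} \approx 2071.0$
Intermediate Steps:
$E{\left(I,Z \right)} = -54$ ($E{\left(I,Z \right)} = 9 \left(-5 - 1\right) = 9 \left(-6\right) = -54$)
$M{\left(F \right)} = - \frac{5}{F}$
$V{\left(T \right)} = - \frac{5}{T^{2}}$ ($V{\left(T \right)} = \frac{\left(-5\right) \frac{1}{T}}{T} = - \frac{5}{T^{2}}$)
$\left(V{\left(162 \right)} + d{\left(24 \right)}\right) + 1495 = \left(- \frac{5}{26244} + 24^{2}\right) + 1495 = \left(\left(-5\right) \frac{1}{26244} + 576\right) + 1495 = \left(- \frac{5}{26244} + 576\right) + 1495 = \frac{15116539}{26244} + 1495 = \frac{54351319}{26244}$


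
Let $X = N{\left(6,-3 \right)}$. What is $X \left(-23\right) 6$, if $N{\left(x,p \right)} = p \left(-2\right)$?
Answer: $-828$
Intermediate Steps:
$N{\left(x,p \right)} = - 2 p$
$X = 6$ ($X = \left(-2\right) \left(-3\right) = 6$)
$X \left(-23\right) 6 = 6 \left(-23\right) 6 = \left(-138\right) 6 = -828$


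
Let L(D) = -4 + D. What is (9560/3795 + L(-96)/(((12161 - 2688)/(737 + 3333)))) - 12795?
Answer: -92286940189/7190007 ≈ -12835.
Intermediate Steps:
(9560/3795 + L(-96)/(((12161 - 2688)/(737 + 3333)))) - 12795 = (9560/3795 + (-4 - 96)/(((12161 - 2688)/(737 + 3333)))) - 12795 = (9560*(1/3795) - 100/(9473/4070)) - 12795 = (1912/759 - 100/(9473*(1/4070))) - 12795 = (1912/759 - 100/9473/4070) - 12795 = (1912/759 - 100*4070/9473) - 12795 = (1912/759 - 407000/9473) - 12795 = -290800624/7190007 - 12795 = -92286940189/7190007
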